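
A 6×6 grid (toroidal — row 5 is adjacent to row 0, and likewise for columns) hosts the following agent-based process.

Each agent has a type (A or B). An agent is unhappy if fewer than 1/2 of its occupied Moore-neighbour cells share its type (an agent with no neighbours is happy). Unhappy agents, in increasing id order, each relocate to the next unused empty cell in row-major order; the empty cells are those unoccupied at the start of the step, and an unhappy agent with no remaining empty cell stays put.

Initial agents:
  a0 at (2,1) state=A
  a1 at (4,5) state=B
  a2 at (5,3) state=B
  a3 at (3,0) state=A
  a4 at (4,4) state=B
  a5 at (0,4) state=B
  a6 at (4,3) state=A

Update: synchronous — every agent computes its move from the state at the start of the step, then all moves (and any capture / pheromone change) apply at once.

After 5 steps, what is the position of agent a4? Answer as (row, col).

(4, 4)

t=1: a0@(2,1):A a1@(4,5):B a2@(5,3):B a3@(3,0):A a4@(4,4):B a5@(0,4):B a6@(0,0):A
t=2: (unchanged — steady state)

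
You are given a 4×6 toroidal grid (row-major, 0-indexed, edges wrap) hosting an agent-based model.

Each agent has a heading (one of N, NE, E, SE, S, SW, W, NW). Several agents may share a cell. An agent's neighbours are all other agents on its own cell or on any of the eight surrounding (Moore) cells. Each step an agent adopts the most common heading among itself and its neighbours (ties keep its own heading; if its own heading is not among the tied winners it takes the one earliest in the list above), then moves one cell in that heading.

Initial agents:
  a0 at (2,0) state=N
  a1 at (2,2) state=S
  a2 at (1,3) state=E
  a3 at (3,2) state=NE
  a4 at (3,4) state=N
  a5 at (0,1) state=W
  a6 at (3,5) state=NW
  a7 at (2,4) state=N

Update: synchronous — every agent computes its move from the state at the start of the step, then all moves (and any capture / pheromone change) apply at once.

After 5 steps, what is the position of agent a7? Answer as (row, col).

(1, 4)

t=1: a0@(1,0):N a1@(3,2):S a2@(1,4):E a3@(2,3):NE a4@(2,4):N a5@(0,0):W a6@(2,5):N a7@(1,4):N
t=2: a0@(0,0):N a1@(0,2):S a2@(0,4):N a3@(1,3):N a4@(1,4):N a5@(0,5):W a6@(1,5):N a7@(0,4):N
t=3: a0@(3,0):N a1@(1,2):S a2@(3,4):N a3@(0,3):N a4@(0,4):N a5@(3,5):N a6@(0,5):N a7@(3,4):N
t=4: a0@(2,0):N a1@(2,2):S a2@(2,4):N a3@(3,3):N a4@(3,4):N a5@(2,5):N a6@(3,5):N a7@(2,4):N
t=5: a0@(1,0):N a1@(3,2):S a2@(1,4):N a3@(2,3):N a4@(2,4):N a5@(1,5):N a6@(2,5):N a7@(1,4):N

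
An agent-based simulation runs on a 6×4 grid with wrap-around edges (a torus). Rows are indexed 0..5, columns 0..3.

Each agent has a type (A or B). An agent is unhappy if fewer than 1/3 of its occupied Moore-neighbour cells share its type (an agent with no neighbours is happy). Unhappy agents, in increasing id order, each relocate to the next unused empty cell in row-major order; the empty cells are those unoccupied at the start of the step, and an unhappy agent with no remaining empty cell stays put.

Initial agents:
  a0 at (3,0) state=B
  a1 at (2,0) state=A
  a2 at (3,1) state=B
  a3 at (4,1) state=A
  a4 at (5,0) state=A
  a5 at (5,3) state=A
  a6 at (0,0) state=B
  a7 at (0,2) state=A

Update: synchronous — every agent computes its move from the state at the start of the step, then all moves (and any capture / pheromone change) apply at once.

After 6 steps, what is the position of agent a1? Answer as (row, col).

t=1: a0@(3,0):B a1@(0,1):A a2@(3,1):B a3@(4,1):A a4@(5,0):A a5@(5,3):A a6@(0,3):B a7@(0,2):A
t=2: a0@(3,0):B a1@(0,1):A a2@(3,1):B a3@(4,1):A a4@(5,0):A a5@(5,3):A a6@(0,0):B a7@(0,2):A
t=3: a0@(3,0):B a1@(0,1):A a2@(3,1):B a3@(4,1):A a4@(5,0):A a5@(5,3):A a6@(0,3):B a7@(0,2):A
t=4: a0@(3,0):B a1@(0,1):A a2@(3,1):B a3@(4,1):A a4@(5,0):A a5@(5,3):A a6@(0,0):B a7@(0,2):A
t=5: a0@(3,0):B a1@(0,1):A a2@(3,1):B a3@(4,1):A a4@(5,0):A a5@(5,3):A a6@(0,3):B a7@(0,2):A
t=6: a0@(3,0):B a1@(0,1):A a2@(3,1):B a3@(4,1):A a4@(5,0):A a5@(5,3):A a6@(0,0):B a7@(0,2):A

(0, 1)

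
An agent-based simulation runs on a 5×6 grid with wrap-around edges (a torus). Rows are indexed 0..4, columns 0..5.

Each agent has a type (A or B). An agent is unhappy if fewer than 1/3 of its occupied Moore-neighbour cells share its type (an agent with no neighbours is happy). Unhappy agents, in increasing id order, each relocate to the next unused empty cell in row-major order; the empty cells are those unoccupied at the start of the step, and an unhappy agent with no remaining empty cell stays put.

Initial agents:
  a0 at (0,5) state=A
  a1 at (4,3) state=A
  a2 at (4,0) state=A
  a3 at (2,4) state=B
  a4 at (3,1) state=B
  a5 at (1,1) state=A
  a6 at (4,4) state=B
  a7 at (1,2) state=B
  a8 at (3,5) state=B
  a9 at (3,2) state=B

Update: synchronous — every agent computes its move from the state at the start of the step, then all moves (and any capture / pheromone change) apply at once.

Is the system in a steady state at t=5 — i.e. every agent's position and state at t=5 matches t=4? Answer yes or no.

t=1: a0@(0,5):A a1@(0,0):A a2@(4,0):A a3@(2,4):B a4@(3,1):B a5@(0,1):A a6@(4,4):B a7@(0,2):B a8@(3,5):B a9@(3,2):B
t=2: a0@(0,5):A a1@(0,0):A a2@(4,0):A a3@(2,4):B a4@(3,1):B a5@(0,1):A a6@(4,4):B a7@(0,3):B a8@(3,5):B a9@(3,2):B
t=3: (unchanged — steady state)

yes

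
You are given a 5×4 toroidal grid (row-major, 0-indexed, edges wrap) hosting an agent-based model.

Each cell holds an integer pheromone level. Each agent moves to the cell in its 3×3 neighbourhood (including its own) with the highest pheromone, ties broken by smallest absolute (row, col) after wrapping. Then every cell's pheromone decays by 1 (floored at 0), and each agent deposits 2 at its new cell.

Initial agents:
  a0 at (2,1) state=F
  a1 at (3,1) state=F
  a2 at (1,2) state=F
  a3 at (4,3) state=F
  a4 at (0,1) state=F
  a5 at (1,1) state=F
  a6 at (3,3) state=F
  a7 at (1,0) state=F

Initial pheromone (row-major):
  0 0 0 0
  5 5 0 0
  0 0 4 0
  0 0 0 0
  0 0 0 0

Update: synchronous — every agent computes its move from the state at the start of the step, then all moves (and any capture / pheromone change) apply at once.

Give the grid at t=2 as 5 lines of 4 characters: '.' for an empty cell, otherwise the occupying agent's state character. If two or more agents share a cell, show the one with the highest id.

t=1: a0@(1,0) a1@(2,2) a2@(1,1) a3@(0,0) a4@(1,0) a5@(1,0) a6@(2,2) a7@(1,0) | pheromone: 2 0 0 0 / 12 6 0 0 / 0 0 7 0 / 0 0 0 0 / 0 0 0 0
t=2: a0@(1,0) a1@(2,2) a2@(1,0) a3@(1,0) a4@(1,0) a5@(1,0) a6@(2,2) a7@(1,0) | pheromone: 1 0 0 0 / 23 5 0 0 / 0 0 10 0 / 0 0 0 0 / 0 0 0 0

....
F...
..F.
....
....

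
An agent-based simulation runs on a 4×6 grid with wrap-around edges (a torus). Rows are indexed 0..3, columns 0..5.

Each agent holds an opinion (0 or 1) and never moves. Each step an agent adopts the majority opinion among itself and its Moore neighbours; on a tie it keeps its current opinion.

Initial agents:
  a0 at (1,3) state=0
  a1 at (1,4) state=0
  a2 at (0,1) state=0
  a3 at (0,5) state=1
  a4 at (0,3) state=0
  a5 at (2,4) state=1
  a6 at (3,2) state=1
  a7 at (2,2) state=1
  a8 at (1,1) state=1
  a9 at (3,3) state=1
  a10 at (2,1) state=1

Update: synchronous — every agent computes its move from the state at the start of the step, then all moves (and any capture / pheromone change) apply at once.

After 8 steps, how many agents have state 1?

8

t=1: a0@(1,3):0 a1@(1,4):0 a2@(0,1):1 a3@(0,5):1 a4@(0,3):0 a5@(2,4):1 a6@(3,2):1 a7@(2,2):1 a8@(1,1):1 a9@(3,3):1 a10@(2,1):1
t=2: (unchanged — steady state)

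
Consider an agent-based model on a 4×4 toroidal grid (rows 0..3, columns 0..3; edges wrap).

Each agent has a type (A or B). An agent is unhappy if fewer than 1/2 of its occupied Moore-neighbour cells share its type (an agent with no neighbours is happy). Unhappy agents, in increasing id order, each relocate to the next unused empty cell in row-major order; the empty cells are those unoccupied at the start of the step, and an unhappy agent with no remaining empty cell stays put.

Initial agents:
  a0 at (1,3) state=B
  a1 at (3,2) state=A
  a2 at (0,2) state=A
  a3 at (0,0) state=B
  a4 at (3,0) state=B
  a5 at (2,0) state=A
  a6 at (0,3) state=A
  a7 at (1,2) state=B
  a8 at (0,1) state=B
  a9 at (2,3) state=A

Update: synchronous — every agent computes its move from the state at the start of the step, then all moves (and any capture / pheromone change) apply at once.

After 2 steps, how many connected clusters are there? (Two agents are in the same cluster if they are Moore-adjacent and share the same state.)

t=1: a0@(1,0):B a1@(3,2):A a2@(1,1):A a3@(0,0):B a4@(2,1):B a5@(2,2):A a6@(3,1):A a7@(3,3):B a8@(0,1):B a9@(2,3):A
t=2: a0@(1,0):B a1@(3,2):A a2@(0,2):A a3@(0,0):B a4@(0,3):B a5@(2,2):A a6@(1,2):A a7@(1,3):B a8@(2,0):B a9@(2,3):A

2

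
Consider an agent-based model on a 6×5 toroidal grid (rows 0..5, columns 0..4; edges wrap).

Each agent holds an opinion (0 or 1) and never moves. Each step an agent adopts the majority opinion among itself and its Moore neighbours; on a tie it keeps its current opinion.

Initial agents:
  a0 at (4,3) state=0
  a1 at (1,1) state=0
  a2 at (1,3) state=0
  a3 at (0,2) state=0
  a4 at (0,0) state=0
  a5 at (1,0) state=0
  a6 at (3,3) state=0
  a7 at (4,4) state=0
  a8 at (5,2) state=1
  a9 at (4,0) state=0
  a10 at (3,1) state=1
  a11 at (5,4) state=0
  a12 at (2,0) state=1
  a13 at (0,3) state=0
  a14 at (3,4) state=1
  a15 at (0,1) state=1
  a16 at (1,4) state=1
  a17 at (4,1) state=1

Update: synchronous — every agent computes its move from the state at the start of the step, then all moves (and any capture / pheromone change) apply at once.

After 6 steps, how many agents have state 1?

2

t=1: a0@(4,3):0 a1@(1,1):0 a2@(1,3):0 a3@(0,2):0 a4@(0,0):0 a5@(1,0):0 a6@(3,3):0 a7@(4,4):0 a8@(5,2):1 a9@(4,0):0 a10@(3,1):1 a11@(5,4):0 a12@(2,0):1 a13@(0,3):0 a14@(3,4):0 a15@(0,1):0 a16@(1,4):0 a17@(4,1):1
t=2: a0@(4,3):0 a1@(1,1):0 a2@(1,3):0 a3@(0,2):0 a4@(0,0):0 a5@(1,0):0 a6@(3,3):0 a7@(4,4):0 a8@(5,2):0 a9@(4,0):0 a10@(3,1):1 a11@(5,4):0 a12@(2,0):0 a13@(0,3):0 a14@(3,4):0 a15@(0,1):0 a16@(1,4):0 a17@(4,1):1
t=3: (unchanged — steady state)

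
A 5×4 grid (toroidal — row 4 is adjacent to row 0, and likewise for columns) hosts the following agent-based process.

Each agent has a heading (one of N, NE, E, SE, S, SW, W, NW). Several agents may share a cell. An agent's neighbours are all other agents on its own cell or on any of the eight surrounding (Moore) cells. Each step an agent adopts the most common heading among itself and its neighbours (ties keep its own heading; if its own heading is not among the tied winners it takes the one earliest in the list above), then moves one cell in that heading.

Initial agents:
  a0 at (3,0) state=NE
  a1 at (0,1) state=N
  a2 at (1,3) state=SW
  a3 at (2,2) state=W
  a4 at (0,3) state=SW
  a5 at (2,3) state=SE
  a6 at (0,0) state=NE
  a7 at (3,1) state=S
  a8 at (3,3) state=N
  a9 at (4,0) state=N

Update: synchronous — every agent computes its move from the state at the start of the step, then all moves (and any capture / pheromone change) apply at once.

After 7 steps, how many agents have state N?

t=1: a0@(2,0):N a1@(4,1):N a2@(2,2):SW a3@(2,1):W a4@(1,2):SW a5@(3,0):SE a6@(4,0):N a7@(4,1):S a8@(2,3):N a9@(3,0):N
t=2: a0@(1,0):N a1@(3,1):N a2@(3,1):SW a3@(1,1):N a4@(2,1):SW a5@(2,0):N a6@(3,0):N a7@(3,1):N a8@(1,3):N a9@(2,0):N
t=3: a0@(0,0):N a1@(2,1):N a2@(2,1):N a3@(0,1):N a4@(1,1):N a5@(1,0):N a6@(2,0):N a7@(2,1):N a8@(0,3):N a9@(1,0):N
t=4: a0@(4,0):N a1@(1,1):N a2@(1,1):N a3@(4,1):N a4@(0,1):N a5@(0,0):N a6@(1,0):N a7@(1,1):N a8@(4,3):N a9@(0,0):N
t=5: a0@(3,0):N a1@(0,1):N a2@(0,1):N a3@(3,1):N a4@(4,1):N a5@(4,0):N a6@(0,0):N a7@(0,1):N a8@(3,3):N a9@(4,0):N
t=6: a0@(2,0):N a1@(4,1):N a2@(4,1):N a3@(2,1):N a4@(3,1):N a5@(3,0):N a6@(4,0):N a7@(4,1):N a8@(2,3):N a9@(3,0):N
t=7: a0@(1,0):N a1@(3,1):N a2@(3,1):N a3@(1,1):N a4@(2,1):N a5@(2,0):N a6@(3,0):N a7@(3,1):N a8@(1,3):N a9@(2,0):N

10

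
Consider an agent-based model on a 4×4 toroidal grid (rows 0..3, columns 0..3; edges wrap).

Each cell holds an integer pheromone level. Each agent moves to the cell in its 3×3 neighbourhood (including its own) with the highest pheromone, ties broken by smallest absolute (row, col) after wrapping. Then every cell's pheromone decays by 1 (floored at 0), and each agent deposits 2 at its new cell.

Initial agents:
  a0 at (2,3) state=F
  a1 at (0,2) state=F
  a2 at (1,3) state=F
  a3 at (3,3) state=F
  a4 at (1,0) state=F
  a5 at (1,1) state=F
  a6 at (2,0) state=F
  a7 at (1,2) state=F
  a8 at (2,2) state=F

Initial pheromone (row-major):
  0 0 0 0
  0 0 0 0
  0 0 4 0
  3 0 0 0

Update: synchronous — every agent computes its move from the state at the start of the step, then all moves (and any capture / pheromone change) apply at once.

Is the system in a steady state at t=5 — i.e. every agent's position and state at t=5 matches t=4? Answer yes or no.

yes

t=1: a0@(2,2) a1@(0,1) a2@(2,2) a3@(2,2) a4@(0,0) a5@(2,2) a6@(3,0) a7@(2,2) a8@(2,2) | pheromone: 2 2 0 0 / 0 0 0 0 / 0 0 15 0 / 4 0 0 0
t=2: a0@(2,2) a1@(3,0) a2@(2,2) a3@(2,2) a4@(3,0) a5@(2,2) a6@(3,0) a7@(2,2) a8@(2,2) | pheromone: 1 1 0 0 / 0 0 0 0 / 0 0 26 0 / 9 0 0 0
t=3: a0@(2,2) a1@(3,0) a2@(2,2) a3@(2,2) a4@(3,0) a5@(2,2) a6@(3,0) a7@(2,2) a8@(2,2) | pheromone: 0 0 0 0 / 0 0 0 0 / 0 0 37 0 / 14 0 0 0
t=4: a0@(2,2) a1@(3,0) a2@(2,2) a3@(2,2) a4@(3,0) a5@(2,2) a6@(3,0) a7@(2,2) a8@(2,2) | pheromone: 0 0 0 0 / 0 0 0 0 / 0 0 48 0 / 19 0 0 0
t=5: a0@(2,2) a1@(3,0) a2@(2,2) a3@(2,2) a4@(3,0) a5@(2,2) a6@(3,0) a7@(2,2) a8@(2,2) | pheromone: 0 0 0 0 / 0 0 0 0 / 0 0 59 0 / 24 0 0 0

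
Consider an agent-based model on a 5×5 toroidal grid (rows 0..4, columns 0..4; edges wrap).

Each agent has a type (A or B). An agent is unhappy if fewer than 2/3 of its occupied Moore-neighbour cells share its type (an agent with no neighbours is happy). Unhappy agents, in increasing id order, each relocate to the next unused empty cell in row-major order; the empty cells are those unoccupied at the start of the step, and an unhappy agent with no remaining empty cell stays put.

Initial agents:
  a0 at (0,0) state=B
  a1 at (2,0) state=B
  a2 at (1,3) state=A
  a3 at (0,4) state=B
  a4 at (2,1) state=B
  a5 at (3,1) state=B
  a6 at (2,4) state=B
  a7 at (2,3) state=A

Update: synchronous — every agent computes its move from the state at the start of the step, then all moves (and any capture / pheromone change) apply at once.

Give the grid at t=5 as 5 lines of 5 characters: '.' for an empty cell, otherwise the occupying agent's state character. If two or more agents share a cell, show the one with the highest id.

t=1: a0@(0,0):B a1@(2,0):B a2@(0,1):A a3@(0,2):B a4@(2,1):B a5@(3,1):B a6@(0,3):B a7@(1,0):A
t=2: a0@(0,4):B a1@(2,0):B a2@(1,1):A a3@(1,2):B a4@(2,1):B a5@(3,1):B a6@(0,3):B a7@(1,3):A
t=3: a0@(0,0):B a1@(2,0):B a2@(0,1):A a3@(0,2):B a4@(2,1):B a5@(3,1):B a6@(0,3):B a7@(1,0):A
t=4: a0@(0,4):B a1@(2,0):B a2@(1,1):A a3@(1,2):B a4@(2,1):B a5@(3,1):B a6@(0,3):B a7@(1,3):A
t=5: a0@(0,0):B a1@(2,0):B a2@(0,1):A a3@(0,2):B a4@(2,1):B a5@(3,1):B a6@(0,3):B a7@(1,0):A

BABB.
A....
BB...
.B...
.....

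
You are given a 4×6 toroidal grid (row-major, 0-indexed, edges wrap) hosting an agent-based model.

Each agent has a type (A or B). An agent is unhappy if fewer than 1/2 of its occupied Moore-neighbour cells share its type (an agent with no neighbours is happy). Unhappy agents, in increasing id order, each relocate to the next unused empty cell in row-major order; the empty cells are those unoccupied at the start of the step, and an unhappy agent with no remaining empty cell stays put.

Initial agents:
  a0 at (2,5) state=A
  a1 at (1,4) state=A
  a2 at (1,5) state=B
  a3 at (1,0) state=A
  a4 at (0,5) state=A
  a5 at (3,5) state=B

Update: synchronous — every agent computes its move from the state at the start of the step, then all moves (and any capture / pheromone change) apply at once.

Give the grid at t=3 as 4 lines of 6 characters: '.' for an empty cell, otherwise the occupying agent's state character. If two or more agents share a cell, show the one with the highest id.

.BB..A
A...A.
.....A
......

t=1: a0@(2,5):A a1@(1,4):A a2@(0,0):B a3@(1,0):A a4@(0,5):A a5@(0,1):B
t=2: a0@(2,5):A a1@(1,4):A a2@(0,2):B a3@(1,0):A a4@(0,5):A a5@(0,1):B
t=3: (unchanged — steady state)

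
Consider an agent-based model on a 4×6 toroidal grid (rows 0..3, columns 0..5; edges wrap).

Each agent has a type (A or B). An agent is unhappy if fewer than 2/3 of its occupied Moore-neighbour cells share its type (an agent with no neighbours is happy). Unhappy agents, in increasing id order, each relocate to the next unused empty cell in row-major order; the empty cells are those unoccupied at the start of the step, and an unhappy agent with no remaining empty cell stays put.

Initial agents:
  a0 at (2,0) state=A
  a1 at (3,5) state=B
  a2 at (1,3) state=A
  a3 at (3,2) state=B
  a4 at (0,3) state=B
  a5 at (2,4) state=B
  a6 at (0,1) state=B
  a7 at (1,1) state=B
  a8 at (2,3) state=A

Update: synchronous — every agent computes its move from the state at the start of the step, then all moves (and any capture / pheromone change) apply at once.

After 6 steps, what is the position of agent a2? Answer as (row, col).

(1, 0)

t=1: a0@(0,0):A a1@(0,2):B a2@(0,4):A a3@(3,2):B a4@(0,5):B a5@(1,0):B a6@(0,1):B a7@(1,2):B a8@(1,4):A
t=2: a0@(0,3):A a1@(0,2):B a2@(1,1):A a3@(3,2):B a4@(1,3):B a5@(1,0):B a6@(0,1):B a7@(1,2):B a8@(1,5):A
t=3: a0@(0,0):A a1@(0,2):B a2@(0,4):A a3@(3,2):B a4@(1,3):B a5@(0,5):B a6@(0,1):B a7@(1,4):B a8@(2,0):A
t=4: a0@(0,3):A a1@(0,2):B a2@(1,0):A a3@(3,2):B a4@(1,3):B a5@(1,1):B a6@(0,1):B a7@(1,4):B a8@(2,0):A
t=5: a0@(0,0):A a1@(0,2):B a2@(0,4):A a3@(3,2):B a4@(1,3):B a5@(0,5):B a6@(0,1):B a7@(1,2):B a8@(1,5):A
t=6: a0@(0,3):A a1@(0,2):B a2@(1,0):A a3@(3,2):B a4@(1,3):B a5@(1,1):B a6@(0,1):B a7@(1,2):B a8@(1,5):A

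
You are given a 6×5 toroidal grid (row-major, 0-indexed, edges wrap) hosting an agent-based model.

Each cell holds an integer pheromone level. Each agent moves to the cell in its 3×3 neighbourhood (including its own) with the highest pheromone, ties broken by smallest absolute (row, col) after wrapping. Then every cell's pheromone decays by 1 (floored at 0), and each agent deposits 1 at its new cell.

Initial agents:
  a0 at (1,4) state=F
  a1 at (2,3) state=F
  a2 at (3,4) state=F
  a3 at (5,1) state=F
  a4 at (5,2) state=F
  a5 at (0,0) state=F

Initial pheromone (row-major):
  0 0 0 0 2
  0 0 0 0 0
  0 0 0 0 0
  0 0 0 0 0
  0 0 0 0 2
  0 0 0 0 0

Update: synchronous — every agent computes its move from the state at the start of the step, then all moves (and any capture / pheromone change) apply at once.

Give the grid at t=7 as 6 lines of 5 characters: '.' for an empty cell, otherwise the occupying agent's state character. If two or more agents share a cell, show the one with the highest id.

t=1: a0@(0,4) a1@(1,2) a2@(4,4) a3@(0,0) a4@(0,1) a5@(0,4) | pheromone: 1 1 0 0 3 / 0 0 1 0 0 / 0 0 0 0 0 / 0 0 0 0 0 / 0 0 0 0 2 / 0 0 0 0 0
t=2: a0@(0,4) a1@(0,1) a2@(4,4) a3@(0,4) a4@(0,0) a5@(0,4) | pheromone: 1 1 0 0 5 / 0 0 0 0 0 / 0 0 0 0 0 / 0 0 0 0 0 / 0 0 0 0 2 / 0 0 0 0 0
t=3: a0@(0,4) a1@(0,0) a2@(4,4) a3@(0,4) a4@(0,4) a5@(0,4) | pheromone: 1 0 0 0 8 / 0 0 0 0 0 / 0 0 0 0 0 / 0 0 0 0 0 / 0 0 0 0 2 / 0 0 0 0 0
t=4: a0@(0,4) a1@(0,4) a2@(4,4) a3@(0,4) a4@(0,4) a5@(0,4) | pheromone: 0 0 0 0 12 / 0 0 0 0 0 / 0 0 0 0 0 / 0 0 0 0 0 / 0 0 0 0 2 / 0 0 0 0 0
t=5: a0@(0,4) a1@(0,4) a2@(4,4) a3@(0,4) a4@(0,4) a5@(0,4) | pheromone: 0 0 0 0 16 / 0 0 0 0 0 / 0 0 0 0 0 / 0 0 0 0 0 / 0 0 0 0 2 / 0 0 0 0 0
t=6: a0@(0,4) a1@(0,4) a2@(4,4) a3@(0,4) a4@(0,4) a5@(0,4) | pheromone: 0 0 0 0 20 / 0 0 0 0 0 / 0 0 0 0 0 / 0 0 0 0 0 / 0 0 0 0 2 / 0 0 0 0 0
t=7: a0@(0,4) a1@(0,4) a2@(4,4) a3@(0,4) a4@(0,4) a5@(0,4) | pheromone: 0 0 0 0 24 / 0 0 0 0 0 / 0 0 0 0 0 / 0 0 0 0 0 / 0 0 0 0 2 / 0 0 0 0 0

....F
.....
.....
.....
....F
.....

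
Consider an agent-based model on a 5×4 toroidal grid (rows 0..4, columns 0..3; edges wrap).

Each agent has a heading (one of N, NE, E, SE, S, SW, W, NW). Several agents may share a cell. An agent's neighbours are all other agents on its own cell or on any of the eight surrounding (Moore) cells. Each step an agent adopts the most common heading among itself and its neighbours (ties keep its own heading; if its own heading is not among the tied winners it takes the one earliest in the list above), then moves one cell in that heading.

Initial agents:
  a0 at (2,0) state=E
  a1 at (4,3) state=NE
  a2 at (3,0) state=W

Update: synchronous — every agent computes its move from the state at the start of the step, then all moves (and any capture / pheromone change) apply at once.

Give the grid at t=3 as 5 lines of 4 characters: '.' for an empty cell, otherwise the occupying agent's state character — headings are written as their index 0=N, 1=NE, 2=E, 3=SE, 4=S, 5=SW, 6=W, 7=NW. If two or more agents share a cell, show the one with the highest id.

....
..1.
...2
.6..
....

t=1: a0@(2,1):E a1@(3,0):NE a2@(3,3):W
t=2: a0@(2,2):E a1@(2,1):NE a2@(3,2):W
t=3: a0@(2,3):E a1@(1,2):NE a2@(3,1):W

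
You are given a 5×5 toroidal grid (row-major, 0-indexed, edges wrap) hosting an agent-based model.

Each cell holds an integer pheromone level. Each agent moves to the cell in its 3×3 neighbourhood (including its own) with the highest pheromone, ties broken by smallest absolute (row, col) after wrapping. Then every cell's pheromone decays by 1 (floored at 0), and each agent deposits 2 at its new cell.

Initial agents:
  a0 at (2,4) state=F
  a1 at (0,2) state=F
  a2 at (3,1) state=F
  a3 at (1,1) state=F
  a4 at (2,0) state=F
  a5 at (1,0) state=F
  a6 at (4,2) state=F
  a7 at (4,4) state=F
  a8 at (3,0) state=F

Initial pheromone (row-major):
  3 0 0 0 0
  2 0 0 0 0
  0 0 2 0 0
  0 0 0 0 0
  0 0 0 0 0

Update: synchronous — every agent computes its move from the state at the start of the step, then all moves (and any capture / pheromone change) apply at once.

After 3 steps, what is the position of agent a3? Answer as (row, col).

t=1: a0@(1,0) a1@(0,1) a2@(2,2) a3@(0,0) a4@(1,0) a5@(0,0) a6@(0,1) a7@(0,0) a8@(2,0) | pheromone: 8 4 0 0 0 / 5 0 0 0 0 / 2 0 3 0 0 / 0 0 0 0 0 / 0 0 0 0 0
t=2: a0@(0,0) a1@(0,0) a2@(2,2) a3@(0,0) a4@(0,0) a5@(0,0) a6@(0,0) a7@(0,0) a8@(1,0) | pheromone: 21 3 0 0 0 / 6 0 0 0 0 / 1 0 4 0 0 / 0 0 0 0 0 / 0 0 0 0 0
t=3: a0@(0,0) a1@(0,0) a2@(2,2) a3@(0,0) a4@(0,0) a5@(0,0) a6@(0,0) a7@(0,0) a8@(0,0) | pheromone: 36 2 0 0 0 / 5 0 0 0 0 / 0 0 5 0 0 / 0 0 0 0 0 / 0 0 0 0 0

(0, 0)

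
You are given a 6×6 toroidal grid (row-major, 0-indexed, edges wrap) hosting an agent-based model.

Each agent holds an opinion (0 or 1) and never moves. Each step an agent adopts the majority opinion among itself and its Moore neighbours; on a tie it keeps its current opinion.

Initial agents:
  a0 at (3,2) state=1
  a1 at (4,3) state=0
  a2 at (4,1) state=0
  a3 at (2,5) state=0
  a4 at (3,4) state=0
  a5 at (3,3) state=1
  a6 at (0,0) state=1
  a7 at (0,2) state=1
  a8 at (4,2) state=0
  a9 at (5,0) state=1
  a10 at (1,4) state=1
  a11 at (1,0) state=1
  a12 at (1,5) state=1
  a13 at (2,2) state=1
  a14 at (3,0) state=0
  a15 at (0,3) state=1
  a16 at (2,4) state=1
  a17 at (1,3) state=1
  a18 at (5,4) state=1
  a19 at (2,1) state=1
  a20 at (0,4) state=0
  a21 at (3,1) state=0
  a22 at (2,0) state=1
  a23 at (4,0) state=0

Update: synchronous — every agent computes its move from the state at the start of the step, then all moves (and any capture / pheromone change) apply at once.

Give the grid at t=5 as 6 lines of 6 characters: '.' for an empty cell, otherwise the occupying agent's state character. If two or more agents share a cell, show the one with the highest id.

t=1: a0@(3,2):1 a1@(4,3):0 a2@(4,1):0 a3@(2,5):1 a4@(3,4):0 a5@(3,3):1 a6@(0,0):1 a7@(0,2):1 a8@(4,2):0 a9@(5,0):1 a10@(1,4):1 a11@(1,0):1 a12@(1,5):1 a13@(2,2):1 a14@(3,0):0 a15@(0,3):1 a16@(2,4):1 a17@(1,3):1 a18@(5,4):1 a19@(2,1):1 a20@(0,4):1 a21@(3,1):0 a22@(2,0):1 a23@(4,0):0
t=2: a0@(3,2):1 a1@(4,3):0 a2@(4,1):0 a3@(2,5):1 a4@(3,4):1 a5@(3,3):1 a6@(0,0):1 a7@(0,2):1 a8@(4,2):0 a9@(5,0):1 a10@(1,4):1 a11@(1,0):1 a12@(1,5):1 a13@(2,2):1 a14@(3,0):0 a15@(0,3):1 a16@(2,4):1 a17@(1,3):1 a18@(5,4):1 a19@(2,1):1 a20@(0,4):1 a21@(3,1):0 a22@(2,0):1 a23@(4,0):0
t=3: a0@(3,2):1 a1@(4,3):1 a2@(4,1):0 a3@(2,5):1 a4@(3,4):1 a5@(3,3):1 a6@(0,0):1 a7@(0,2):1 a8@(4,2):0 a9@(5,0):1 a10@(1,4):1 a11@(1,0):1 a12@(1,5):1 a13@(2,2):1 a14@(3,0):0 a15@(0,3):1 a16@(2,4):1 a17@(1,3):1 a18@(5,4):1 a19@(2,1):1 a20@(0,4):1 a21@(3,1):0 a22@(2,0):1 a23@(4,0):0
t=4: (unchanged — steady state)

1.111.
1..111
111.11
00111.
0001..
1...1.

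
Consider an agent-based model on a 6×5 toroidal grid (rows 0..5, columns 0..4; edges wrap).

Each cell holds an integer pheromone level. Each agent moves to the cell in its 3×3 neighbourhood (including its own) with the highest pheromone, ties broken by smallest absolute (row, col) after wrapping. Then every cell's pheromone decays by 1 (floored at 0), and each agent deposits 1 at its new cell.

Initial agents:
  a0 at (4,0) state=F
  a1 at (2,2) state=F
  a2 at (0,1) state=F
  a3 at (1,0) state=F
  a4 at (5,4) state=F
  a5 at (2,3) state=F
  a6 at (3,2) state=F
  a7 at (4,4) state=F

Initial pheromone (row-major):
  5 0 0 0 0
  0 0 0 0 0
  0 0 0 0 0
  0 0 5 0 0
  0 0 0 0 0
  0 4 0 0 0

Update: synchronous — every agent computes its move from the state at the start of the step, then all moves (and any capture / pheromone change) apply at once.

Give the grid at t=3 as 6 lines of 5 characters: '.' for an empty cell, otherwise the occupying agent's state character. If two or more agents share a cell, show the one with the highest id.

F....
.....
.....
F.F..
.....
.....

t=1: a0@(5,1) a1@(3,2) a2@(0,0) a3@(0,0) a4@(0,0) a5@(3,2) a6@(3,2) a7@(3,0) | pheromone: 7 0 0 0 0 / 0 0 0 0 0 / 0 0 0 0 0 / 1 0 7 0 0 / 0 0 0 0 0 / 0 4 0 0 0
t=2: a0@(0,0) a1@(3,2) a2@(0,0) a3@(0,0) a4@(0,0) a5@(3,2) a6@(3,2) a7@(3,0) | pheromone: 10 0 0 0 0 / 0 0 0 0 0 / 0 0 0 0 0 / 1 0 9 0 0 / 0 0 0 0 0 / 0 3 0 0 0
t=3: a0@(0,0) a1@(3,2) a2@(0,0) a3@(0,0) a4@(0,0) a5@(3,2) a6@(3,2) a7@(3,0) | pheromone: 13 0 0 0 0 / 0 0 0 0 0 / 0 0 0 0 0 / 1 0 11 0 0 / 0 0 0 0 0 / 0 2 0 0 0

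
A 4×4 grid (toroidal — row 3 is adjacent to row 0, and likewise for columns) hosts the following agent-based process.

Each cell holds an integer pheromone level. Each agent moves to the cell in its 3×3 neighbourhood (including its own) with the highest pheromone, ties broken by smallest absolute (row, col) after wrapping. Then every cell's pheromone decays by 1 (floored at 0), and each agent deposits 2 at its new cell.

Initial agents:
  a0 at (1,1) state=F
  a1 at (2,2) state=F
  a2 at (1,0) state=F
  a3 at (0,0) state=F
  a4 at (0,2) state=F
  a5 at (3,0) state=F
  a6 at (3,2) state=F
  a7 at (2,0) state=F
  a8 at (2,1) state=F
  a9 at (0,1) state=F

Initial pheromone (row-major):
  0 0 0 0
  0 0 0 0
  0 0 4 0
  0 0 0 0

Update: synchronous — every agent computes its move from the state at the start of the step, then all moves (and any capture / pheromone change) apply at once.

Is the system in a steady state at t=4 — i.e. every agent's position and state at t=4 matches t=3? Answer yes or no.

t=1: a0@(2,2) a1@(2,2) a2@(0,0) a3@(0,0) a4@(0,1) a5@(0,0) a6@(2,2) a7@(1,0) a8@(2,2) a9@(0,0) | pheromone: 8 2 0 0 / 2 0 0 0 / 0 0 11 0 / 0 0 0 0
t=2: a0@(2,2) a1@(2,2) a2@(0,0) a3@(0,0) a4@(0,0) a5@(0,0) a6@(2,2) a7@(0,0) a8@(2,2) a9@(0,0) | pheromone: 19 1 0 0 / 1 0 0 0 / 0 0 18 0 / 0 0 0 0
t=3: a0@(2,2) a1@(2,2) a2@(0,0) a3@(0,0) a4@(0,0) a5@(0,0) a6@(2,2) a7@(0,0) a8@(2,2) a9@(0,0) | pheromone: 30 0 0 0 / 0 0 0 0 / 0 0 25 0 / 0 0 0 0
t=4: a0@(2,2) a1@(2,2) a2@(0,0) a3@(0,0) a4@(0,0) a5@(0,0) a6@(2,2) a7@(0,0) a8@(2,2) a9@(0,0) | pheromone: 41 0 0 0 / 0 0 0 0 / 0 0 32 0 / 0 0 0 0

yes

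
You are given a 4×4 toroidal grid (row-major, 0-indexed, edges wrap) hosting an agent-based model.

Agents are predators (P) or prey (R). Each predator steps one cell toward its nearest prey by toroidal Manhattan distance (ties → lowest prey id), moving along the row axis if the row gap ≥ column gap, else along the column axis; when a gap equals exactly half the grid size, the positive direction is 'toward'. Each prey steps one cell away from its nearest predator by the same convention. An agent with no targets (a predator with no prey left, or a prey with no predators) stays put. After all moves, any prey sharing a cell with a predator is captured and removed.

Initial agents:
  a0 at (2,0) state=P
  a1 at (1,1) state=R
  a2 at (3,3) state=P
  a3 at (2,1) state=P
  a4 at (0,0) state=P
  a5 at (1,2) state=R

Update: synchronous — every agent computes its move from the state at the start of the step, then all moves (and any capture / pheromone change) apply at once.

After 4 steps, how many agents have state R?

1

t=1: a0@(1,0):P a1@(0,1):R a2@(0,3):P a3@(1,1):P a4@(1,0):P a5@(0,2):R
t=2: a0@(0,0):P a1@(3,1):R a2@(0,2):P a3@(0,1):P a4@(0,0):P
t=3: a0@(3,0):P a1@(2,1):R a2@(3,2):P a3@(3,1):P a4@(3,0):P
t=4: a0@(2,0):P a1@(1,1):R a2@(2,2):P a3@(2,1):P a4@(2,0):P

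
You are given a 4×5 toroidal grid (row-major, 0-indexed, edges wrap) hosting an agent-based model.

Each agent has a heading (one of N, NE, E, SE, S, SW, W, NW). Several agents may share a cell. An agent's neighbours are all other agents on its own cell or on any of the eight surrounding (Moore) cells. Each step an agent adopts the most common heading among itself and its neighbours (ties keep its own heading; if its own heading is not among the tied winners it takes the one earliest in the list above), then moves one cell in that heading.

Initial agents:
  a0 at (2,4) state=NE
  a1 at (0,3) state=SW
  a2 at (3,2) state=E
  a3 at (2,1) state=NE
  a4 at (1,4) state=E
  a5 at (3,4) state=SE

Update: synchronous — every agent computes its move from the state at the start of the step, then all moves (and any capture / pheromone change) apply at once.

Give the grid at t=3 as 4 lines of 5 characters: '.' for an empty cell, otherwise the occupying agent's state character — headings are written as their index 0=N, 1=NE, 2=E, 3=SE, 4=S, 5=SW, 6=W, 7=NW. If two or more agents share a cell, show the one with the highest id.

t=1: a0@(1,0):NE a1@(0,4):E a2@(3,3):E a3@(1,2):NE a4@(1,0):E a5@(0,0):SE
t=2: a0@(1,1):E a1@(0,0):E a2@(3,4):E a3@(0,3):NE a4@(1,1):E a5@(0,1):E
t=3: a0@(1,2):E a1@(0,1):E a2@(3,0):E a3@(3,4):NE a4@(1,2):E a5@(0,2):E

.22..
..2..
.....
2...1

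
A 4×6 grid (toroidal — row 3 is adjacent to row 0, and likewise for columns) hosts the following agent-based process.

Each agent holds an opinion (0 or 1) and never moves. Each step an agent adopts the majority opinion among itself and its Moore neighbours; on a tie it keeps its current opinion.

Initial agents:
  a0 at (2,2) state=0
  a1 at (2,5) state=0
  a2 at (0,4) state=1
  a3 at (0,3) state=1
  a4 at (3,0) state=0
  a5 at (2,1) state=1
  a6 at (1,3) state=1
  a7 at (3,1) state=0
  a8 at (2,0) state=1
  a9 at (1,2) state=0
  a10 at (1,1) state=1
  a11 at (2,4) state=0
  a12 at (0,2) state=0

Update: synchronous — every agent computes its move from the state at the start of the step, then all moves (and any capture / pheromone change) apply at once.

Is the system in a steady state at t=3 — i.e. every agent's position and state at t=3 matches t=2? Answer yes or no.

no

t=1: a0@(2,2):0 a1@(2,5):0 a2@(0,4):1 a3@(0,3):1 a4@(3,0):0 a5@(2,1):0 a6@(1,3):0 a7@(3,1):0 a8@(2,0):1 a9@(1,2):1 a10@(1,1):1 a11@(2,4):0 a12@(0,2):0
t=2: a0@(2,2):0 a1@(2,5):0 a2@(0,4):1 a3@(0,3):1 a4@(3,0):0 a5@(2,1):0 a6@(1,3):0 a7@(3,1):0 a8@(2,0):0 a9@(1,2):0 a10@(1,1):1 a11@(2,4):0 a12@(0,2):0
t=3: a0@(2,2):0 a1@(2,5):0 a2@(0,4):1 a3@(0,3):0 a4@(3,0):0 a5@(2,1):0 a6@(1,3):0 a7@(3,1):0 a8@(2,0):0 a9@(1,2):0 a10@(1,1):0 a11@(2,4):0 a12@(0,2):0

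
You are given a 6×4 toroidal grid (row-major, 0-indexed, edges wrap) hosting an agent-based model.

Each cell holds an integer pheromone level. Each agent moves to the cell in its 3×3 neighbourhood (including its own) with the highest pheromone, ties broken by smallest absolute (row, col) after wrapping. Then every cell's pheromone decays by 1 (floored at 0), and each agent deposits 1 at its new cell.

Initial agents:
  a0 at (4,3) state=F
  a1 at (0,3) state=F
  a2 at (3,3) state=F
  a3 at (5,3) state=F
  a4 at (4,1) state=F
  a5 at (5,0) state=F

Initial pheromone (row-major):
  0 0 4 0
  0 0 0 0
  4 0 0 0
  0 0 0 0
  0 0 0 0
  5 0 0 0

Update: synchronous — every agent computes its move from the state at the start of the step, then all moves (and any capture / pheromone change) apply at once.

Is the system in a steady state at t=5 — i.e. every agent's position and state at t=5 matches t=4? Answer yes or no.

yes

t=1: a0@(5,0) a1@(5,0) a2@(2,0) a3@(5,0) a4@(5,0) a5@(5,0) | pheromone: 0 0 3 0 / 0 0 0 0 / 4 0 0 0 / 0 0 0 0 / 0 0 0 0 / 9 0 0 0
t=2: a0@(5,0) a1@(5,0) a2@(2,0) a3@(5,0) a4@(5,0) a5@(5,0) | pheromone: 0 0 2 0 / 0 0 0 0 / 4 0 0 0 / 0 0 0 0 / 0 0 0 0 / 13 0 0 0
t=3: a0@(5,0) a1@(5,0) a2@(2,0) a3@(5,0) a4@(5,0) a5@(5,0) | pheromone: 0 0 1 0 / 0 0 0 0 / 4 0 0 0 / 0 0 0 0 / 0 0 0 0 / 17 0 0 0
t=4: a0@(5,0) a1@(5,0) a2@(2,0) a3@(5,0) a4@(5,0) a5@(5,0) | pheromone: 0 0 0 0 / 0 0 0 0 / 4 0 0 0 / 0 0 0 0 / 0 0 0 0 / 21 0 0 0
t=5: a0@(5,0) a1@(5,0) a2@(2,0) a3@(5,0) a4@(5,0) a5@(5,0) | pheromone: 0 0 0 0 / 0 0 0 0 / 4 0 0 0 / 0 0 0 0 / 0 0 0 0 / 25 0 0 0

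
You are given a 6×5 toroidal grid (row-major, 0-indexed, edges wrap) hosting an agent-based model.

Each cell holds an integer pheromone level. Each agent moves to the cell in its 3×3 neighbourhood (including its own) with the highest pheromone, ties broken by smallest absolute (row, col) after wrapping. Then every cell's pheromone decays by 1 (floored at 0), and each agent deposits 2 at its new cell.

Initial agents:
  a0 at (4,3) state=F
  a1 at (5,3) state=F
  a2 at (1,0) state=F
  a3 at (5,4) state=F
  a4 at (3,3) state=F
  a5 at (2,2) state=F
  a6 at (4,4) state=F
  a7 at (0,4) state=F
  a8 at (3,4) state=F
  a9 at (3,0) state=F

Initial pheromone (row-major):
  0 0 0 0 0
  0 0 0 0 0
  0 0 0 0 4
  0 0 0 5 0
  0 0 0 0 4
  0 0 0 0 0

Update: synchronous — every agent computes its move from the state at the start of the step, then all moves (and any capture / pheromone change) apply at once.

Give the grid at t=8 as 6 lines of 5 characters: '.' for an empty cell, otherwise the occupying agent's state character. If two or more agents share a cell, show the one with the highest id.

F....
.....
.....
...F.
.....
.....

t=1: a0@(3,3) a1@(4,4) a2@(2,4) a3@(4,4) a4@(3,3) a5@(3,3) a6@(3,3) a7@(0,0) a8@(3,3) a9@(2,4) | pheromone: 2 0 0 0 0 / 0 0 0 0 0 / 0 0 0 0 7 / 0 0 0 14 0 / 0 0 0 0 7 / 0 0 0 0 0
t=2: a0@(3,3) a1@(3,3) a2@(3,3) a3@(3,3) a4@(3,3) a5@(3,3) a6@(3,3) a7@(0,0) a8@(3,3) a9@(3,3) | pheromone: 3 0 0 0 0 / 0 0 0 0 0 / 0 0 0 0 6 / 0 0 0 31 0 / 0 0 0 0 6 / 0 0 0 0 0
t=3: a0@(3,3) a1@(3,3) a2@(3,3) a3@(3,3) a4@(3,3) a5@(3,3) a6@(3,3) a7@(0,0) a8@(3,3) a9@(3,3) | pheromone: 4 0 0 0 0 / 0 0 0 0 0 / 0 0 0 0 5 / 0 0 0 48 0 / 0 0 0 0 5 / 0 0 0 0 0
t=4: a0@(3,3) a1@(3,3) a2@(3,3) a3@(3,3) a4@(3,3) a5@(3,3) a6@(3,3) a7@(0,0) a8@(3,3) a9@(3,3) | pheromone: 5 0 0 0 0 / 0 0 0 0 0 / 0 0 0 0 4 / 0 0 0 65 0 / 0 0 0 0 4 / 0 0 0 0 0
t=5: a0@(3,3) a1@(3,3) a2@(3,3) a3@(3,3) a4@(3,3) a5@(3,3) a6@(3,3) a7@(0,0) a8@(3,3) a9@(3,3) | pheromone: 6 0 0 0 0 / 0 0 0 0 0 / 0 0 0 0 3 / 0 0 0 82 0 / 0 0 0 0 3 / 0 0 0 0 0
t=6: a0@(3,3) a1@(3,3) a2@(3,3) a3@(3,3) a4@(3,3) a5@(3,3) a6@(3,3) a7@(0,0) a8@(3,3) a9@(3,3) | pheromone: 7 0 0 0 0 / 0 0 0 0 0 / 0 0 0 0 2 / 0 0 0 99 0 / 0 0 0 0 2 / 0 0 0 0 0
t=7: a0@(3,3) a1@(3,3) a2@(3,3) a3@(3,3) a4@(3,3) a5@(3,3) a6@(3,3) a7@(0,0) a8@(3,3) a9@(3,3) | pheromone: 8 0 0 0 0 / 0 0 0 0 0 / 0 0 0 0 1 / 0 0 0 116 0 / 0 0 0 0 1 / 0 0 0 0 0
t=8: a0@(3,3) a1@(3,3) a2@(3,3) a3@(3,3) a4@(3,3) a5@(3,3) a6@(3,3) a7@(0,0) a8@(3,3) a9@(3,3) | pheromone: 9 0 0 0 0 / 0 0 0 0 0 / 0 0 0 0 0 / 0 0 0 133 0 / 0 0 0 0 0 / 0 0 0 0 0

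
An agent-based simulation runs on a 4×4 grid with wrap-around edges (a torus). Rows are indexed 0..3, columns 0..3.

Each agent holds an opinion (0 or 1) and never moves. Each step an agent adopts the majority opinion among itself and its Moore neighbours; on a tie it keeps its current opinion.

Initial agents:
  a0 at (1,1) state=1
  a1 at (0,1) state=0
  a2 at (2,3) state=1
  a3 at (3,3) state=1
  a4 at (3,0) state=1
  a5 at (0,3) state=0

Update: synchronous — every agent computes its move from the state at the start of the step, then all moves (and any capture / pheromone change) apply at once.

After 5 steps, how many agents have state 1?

6

t=1: a0@(1,1):1 a1@(0,1):1 a2@(2,3):1 a3@(3,3):1 a4@(3,0):1 a5@(0,3):1
t=2: (unchanged — steady state)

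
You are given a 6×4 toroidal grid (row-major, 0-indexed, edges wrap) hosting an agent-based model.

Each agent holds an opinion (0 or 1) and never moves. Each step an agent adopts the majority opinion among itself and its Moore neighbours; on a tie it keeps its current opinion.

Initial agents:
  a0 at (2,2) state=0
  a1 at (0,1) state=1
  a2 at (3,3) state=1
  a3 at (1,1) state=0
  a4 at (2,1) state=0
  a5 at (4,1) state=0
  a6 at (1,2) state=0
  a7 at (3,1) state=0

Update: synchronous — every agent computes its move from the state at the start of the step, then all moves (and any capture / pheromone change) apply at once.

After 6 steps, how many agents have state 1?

1

t=1: a0@(2,2):0 a1@(0,1):0 a2@(3,3):1 a3@(1,1):0 a4@(2,1):0 a5@(4,1):0 a6@(1,2):0 a7@(3,1):0
t=2: (unchanged — steady state)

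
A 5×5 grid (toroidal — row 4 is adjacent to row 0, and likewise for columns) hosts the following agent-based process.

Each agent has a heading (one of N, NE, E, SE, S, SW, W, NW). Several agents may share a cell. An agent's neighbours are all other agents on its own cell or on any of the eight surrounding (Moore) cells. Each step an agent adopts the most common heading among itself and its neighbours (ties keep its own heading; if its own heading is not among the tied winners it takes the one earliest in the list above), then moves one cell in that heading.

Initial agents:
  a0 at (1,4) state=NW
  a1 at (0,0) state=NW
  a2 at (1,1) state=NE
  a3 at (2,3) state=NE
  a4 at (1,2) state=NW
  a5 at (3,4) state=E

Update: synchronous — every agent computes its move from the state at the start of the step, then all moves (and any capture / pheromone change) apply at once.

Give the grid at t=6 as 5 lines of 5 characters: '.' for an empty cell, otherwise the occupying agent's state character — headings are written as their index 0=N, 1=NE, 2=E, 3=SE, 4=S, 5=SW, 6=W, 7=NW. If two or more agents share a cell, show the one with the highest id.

t=1: a0@(0,3):NW a1@(4,4):NW a2@(0,0):NW a3@(1,2):NW a4@(0,3):NE a5@(3,0):E
t=2: a0@(4,2):NW a1@(3,3):NW a2@(4,4):NW a3@(0,1):NW a4@(4,2):NW a5@(3,1):E
t=3: a0@(3,1):NW a1@(2,2):NW a2@(3,3):NW a3@(4,0):NW a4@(3,1):NW a5@(2,0):NW
t=4: a0@(2,0):NW a1@(1,1):NW a2@(2,2):NW a3@(3,4):NW a4@(2,0):NW a5@(1,4):NW
t=5: a0@(1,4):NW a1@(0,0):NW a2@(1,1):NW a3@(2,3):NW a4@(1,4):NW a5@(0,3):NW
t=6: a0@(0,3):NW a1@(4,4):NW a2@(0,0):NW a3@(1,2):NW a4@(0,3):NW a5@(4,2):NW

7..7.
..7..
.....
.....
..7.7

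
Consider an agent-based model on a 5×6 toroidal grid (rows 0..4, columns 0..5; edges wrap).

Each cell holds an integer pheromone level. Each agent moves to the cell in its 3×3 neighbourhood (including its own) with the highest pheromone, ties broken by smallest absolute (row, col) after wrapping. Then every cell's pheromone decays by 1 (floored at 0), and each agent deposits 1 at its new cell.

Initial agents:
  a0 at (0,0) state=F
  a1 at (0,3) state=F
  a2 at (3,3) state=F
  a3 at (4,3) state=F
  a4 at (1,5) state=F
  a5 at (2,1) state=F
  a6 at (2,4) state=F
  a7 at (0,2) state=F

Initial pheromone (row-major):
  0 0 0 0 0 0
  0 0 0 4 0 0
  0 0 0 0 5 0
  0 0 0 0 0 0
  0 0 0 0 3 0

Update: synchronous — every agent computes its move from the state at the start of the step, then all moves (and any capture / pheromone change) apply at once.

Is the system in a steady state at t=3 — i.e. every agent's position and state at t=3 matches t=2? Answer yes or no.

yes

t=1: a0@(0,0) a1@(1,3) a2@(2,4) a3@(4,4) a4@(2,4) a5@(1,0) a6@(2,4) a7@(1,3) | pheromone: 1 0 0 0 0 0 / 1 0 0 5 0 0 / 0 0 0 0 7 0 / 0 0 0 0 0 0 / 0 0 0 0 3 0
t=2: a0@(0,0) a1@(2,4) a2@(2,4) a3@(4,4) a4@(2,4) a5@(0,0) a6@(2,4) a7@(2,4) | pheromone: 2 0 0 0 0 0 / 0 0 0 4 0 0 / 0 0 0 0 11 0 / 0 0 0 0 0 0 / 0 0 0 0 3 0
t=3: a0@(0,0) a1@(2,4) a2@(2,4) a3@(4,4) a4@(2,4) a5@(0,0) a6@(2,4) a7@(2,4) | pheromone: 3 0 0 0 0 0 / 0 0 0 3 0 0 / 0 0 0 0 15 0 / 0 0 0 0 0 0 / 0 0 0 0 3 0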